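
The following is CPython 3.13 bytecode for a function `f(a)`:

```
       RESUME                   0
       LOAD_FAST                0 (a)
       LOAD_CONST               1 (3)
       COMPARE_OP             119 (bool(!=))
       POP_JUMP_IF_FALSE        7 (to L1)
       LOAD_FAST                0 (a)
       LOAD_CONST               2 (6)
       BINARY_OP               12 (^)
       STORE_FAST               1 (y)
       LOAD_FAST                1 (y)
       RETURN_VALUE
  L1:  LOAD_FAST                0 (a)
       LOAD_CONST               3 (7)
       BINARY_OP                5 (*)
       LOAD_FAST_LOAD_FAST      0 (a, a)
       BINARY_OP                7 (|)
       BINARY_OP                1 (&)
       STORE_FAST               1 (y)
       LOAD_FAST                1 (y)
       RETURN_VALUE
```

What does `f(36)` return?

LOAD_FAST a → push 36. Stack: [36]
LOAD_CONST → push 3. Stack: [36, 3]
COMPARE_OP bool(!=) → 36 vs 3 = True. Stack: [True]
POP_JUMP_IF_FALSE → pop True; no jump. Stack: []
LOAD_FAST a → push 36. Stack: [36]
LOAD_CONST → push 6. Stack: [36, 6]
BINARY_OP ^ → 36 ^ 6 = 34. Stack: [34]
STORE_FAST y → y=34. Stack: []
LOAD_FAST y → push 34. Stack: [34]
RETURN_VALUE → return 34.

34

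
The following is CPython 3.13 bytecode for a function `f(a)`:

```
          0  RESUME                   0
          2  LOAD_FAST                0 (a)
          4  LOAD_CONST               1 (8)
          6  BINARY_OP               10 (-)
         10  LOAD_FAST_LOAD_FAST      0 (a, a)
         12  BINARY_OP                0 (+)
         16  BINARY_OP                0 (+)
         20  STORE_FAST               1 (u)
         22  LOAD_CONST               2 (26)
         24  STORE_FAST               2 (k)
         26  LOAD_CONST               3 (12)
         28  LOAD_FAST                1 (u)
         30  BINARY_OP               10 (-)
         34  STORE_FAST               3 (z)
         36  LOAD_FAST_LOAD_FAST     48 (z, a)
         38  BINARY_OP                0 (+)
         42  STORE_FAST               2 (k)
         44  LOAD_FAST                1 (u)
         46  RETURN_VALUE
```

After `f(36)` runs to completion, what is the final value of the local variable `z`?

LOAD_FAST a → push 36. Stack: [36]
LOAD_CONST → push 8. Stack: [36, 8]
BINARY_OP - → 36 - 8 = 28. Stack: [28]
LOAD_FAST_LOAD_FAST a,a → push 36,36. Stack: [28, 36, 36]
BINARY_OP + → 36 + 36 = 72. Stack: [28, 72]
BINARY_OP + → 28 + 72 = 100. Stack: [100]
STORE_FAST u → u=100. Stack: []
LOAD_CONST → push 26. Stack: [26]
STORE_FAST k → k=26. Stack: []
LOAD_CONST → push 12. Stack: [12]
LOAD_FAST u → push 100. Stack: [12, 100]
BINARY_OP - → 12 - 100 = -88. Stack: [-88]
STORE_FAST z → z=-88. Stack: []
LOAD_FAST_LOAD_FAST z,a → push -88,36. Stack: [-88, 36]
BINARY_OP + → -88 + 36 = -52. Stack: [-52]
STORE_FAST k → k=-52. Stack: []
LOAD_FAST u → push 100. Stack: [100]
RETURN_VALUE → return 100.

-88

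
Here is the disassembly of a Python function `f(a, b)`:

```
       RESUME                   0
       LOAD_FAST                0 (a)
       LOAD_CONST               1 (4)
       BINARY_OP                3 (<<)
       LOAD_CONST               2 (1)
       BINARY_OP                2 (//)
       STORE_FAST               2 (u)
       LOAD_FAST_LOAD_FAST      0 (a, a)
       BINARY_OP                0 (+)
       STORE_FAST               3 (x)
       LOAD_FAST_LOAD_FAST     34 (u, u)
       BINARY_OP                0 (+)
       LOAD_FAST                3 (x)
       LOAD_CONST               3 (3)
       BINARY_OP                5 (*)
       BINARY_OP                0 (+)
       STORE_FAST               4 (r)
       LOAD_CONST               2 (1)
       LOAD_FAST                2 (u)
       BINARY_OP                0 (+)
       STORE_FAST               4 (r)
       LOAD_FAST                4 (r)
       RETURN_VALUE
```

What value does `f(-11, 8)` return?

-175

LOAD_FAST a → push -11. Stack: [-11]
LOAD_CONST → push 4. Stack: [-11, 4]
BINARY_OP << → -11 << 4 = -176. Stack: [-176]
LOAD_CONST → push 1. Stack: [-176, 1]
BINARY_OP // → -176 // 1 = -176. Stack: [-176]
STORE_FAST u → u=-176. Stack: []
LOAD_FAST_LOAD_FAST a,a → push -11,-11. Stack: [-11, -11]
BINARY_OP + → -11 + -11 = -22. Stack: [-22]
STORE_FAST x → x=-22. Stack: []
LOAD_FAST_LOAD_FAST u,u → push -176,-176. Stack: [-176, -176]
BINARY_OP + → -176 + -176 = -352. Stack: [-352]
LOAD_FAST x → push -22. Stack: [-352, -22]
LOAD_CONST → push 3. Stack: [-352, -22, 3]
BINARY_OP * → -22 * 3 = -66. Stack: [-352, -66]
BINARY_OP + → -352 + -66 = -418. Stack: [-418]
STORE_FAST r → r=-418. Stack: []
LOAD_CONST → push 1. Stack: [1]
LOAD_FAST u → push -176. Stack: [1, -176]
BINARY_OP + → 1 + -176 = -175. Stack: [-175]
STORE_FAST r → r=-175. Stack: []
LOAD_FAST r → push -175. Stack: [-175]
RETURN_VALUE → return -175.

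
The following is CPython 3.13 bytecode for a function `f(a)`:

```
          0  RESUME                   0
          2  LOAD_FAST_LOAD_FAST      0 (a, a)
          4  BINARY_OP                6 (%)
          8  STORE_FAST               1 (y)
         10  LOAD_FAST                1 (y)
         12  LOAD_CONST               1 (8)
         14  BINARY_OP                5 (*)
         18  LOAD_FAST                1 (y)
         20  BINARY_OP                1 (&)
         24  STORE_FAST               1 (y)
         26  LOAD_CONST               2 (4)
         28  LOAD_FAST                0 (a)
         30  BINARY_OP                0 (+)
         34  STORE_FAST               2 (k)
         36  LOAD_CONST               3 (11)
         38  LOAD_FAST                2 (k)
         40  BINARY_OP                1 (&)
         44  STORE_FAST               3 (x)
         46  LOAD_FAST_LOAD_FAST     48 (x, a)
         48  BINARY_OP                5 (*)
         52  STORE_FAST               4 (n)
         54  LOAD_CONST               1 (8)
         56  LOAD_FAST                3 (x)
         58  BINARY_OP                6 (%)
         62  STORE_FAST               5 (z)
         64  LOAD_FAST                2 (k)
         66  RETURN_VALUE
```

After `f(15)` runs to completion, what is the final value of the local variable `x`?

LOAD_FAST_LOAD_FAST a,a → push 15,15. Stack: [15, 15]
BINARY_OP % → 15 % 15 = 0. Stack: [0]
STORE_FAST y → y=0. Stack: []
LOAD_FAST y → push 0. Stack: [0]
LOAD_CONST → push 8. Stack: [0, 8]
BINARY_OP * → 0 * 8 = 0. Stack: [0]
LOAD_FAST y → push 0. Stack: [0, 0]
BINARY_OP & → 0 & 0 = 0. Stack: [0]
STORE_FAST y → y=0. Stack: []
LOAD_CONST → push 4. Stack: [4]
LOAD_FAST a → push 15. Stack: [4, 15]
BINARY_OP + → 4 + 15 = 19. Stack: [19]
STORE_FAST k → k=19. Stack: []
LOAD_CONST → push 11. Stack: [11]
LOAD_FAST k → push 19. Stack: [11, 19]
BINARY_OP & → 11 & 19 = 3. Stack: [3]
STORE_FAST x → x=3. Stack: []
LOAD_FAST_LOAD_FAST x,a → push 3,15. Stack: [3, 15]
BINARY_OP * → 3 * 15 = 45. Stack: [45]
STORE_FAST n → n=45. Stack: []
LOAD_CONST → push 8. Stack: [8]
LOAD_FAST x → push 3. Stack: [8, 3]
BINARY_OP % → 8 % 3 = 2. Stack: [2]
STORE_FAST z → z=2. Stack: []
LOAD_FAST k → push 19. Stack: [19]
RETURN_VALUE → return 19.

3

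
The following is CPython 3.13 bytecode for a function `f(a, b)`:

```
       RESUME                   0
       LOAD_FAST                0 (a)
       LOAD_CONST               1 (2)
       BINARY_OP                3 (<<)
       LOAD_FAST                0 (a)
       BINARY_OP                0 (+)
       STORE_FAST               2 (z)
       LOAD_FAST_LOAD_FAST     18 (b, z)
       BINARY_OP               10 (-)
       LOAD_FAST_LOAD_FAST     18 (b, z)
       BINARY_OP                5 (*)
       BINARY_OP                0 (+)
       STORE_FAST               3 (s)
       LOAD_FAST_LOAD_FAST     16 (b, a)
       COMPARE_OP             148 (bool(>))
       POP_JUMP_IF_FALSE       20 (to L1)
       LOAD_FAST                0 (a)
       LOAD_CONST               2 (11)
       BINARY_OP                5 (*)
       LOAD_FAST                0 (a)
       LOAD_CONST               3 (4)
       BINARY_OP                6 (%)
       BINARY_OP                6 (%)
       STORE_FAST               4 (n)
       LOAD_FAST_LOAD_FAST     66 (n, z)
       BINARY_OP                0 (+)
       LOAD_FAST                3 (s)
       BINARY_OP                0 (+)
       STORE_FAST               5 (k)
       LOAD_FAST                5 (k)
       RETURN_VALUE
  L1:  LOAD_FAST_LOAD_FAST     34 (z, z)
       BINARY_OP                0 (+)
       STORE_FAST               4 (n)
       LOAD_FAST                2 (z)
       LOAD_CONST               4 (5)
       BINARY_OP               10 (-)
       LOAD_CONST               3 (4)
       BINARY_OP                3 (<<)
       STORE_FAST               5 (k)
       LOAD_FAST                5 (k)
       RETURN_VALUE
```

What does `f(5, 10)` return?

260

LOAD_FAST a → push 5. Stack: [5]
LOAD_CONST → push 2. Stack: [5, 2]
BINARY_OP << → 5 << 2 = 20. Stack: [20]
LOAD_FAST a → push 5. Stack: [20, 5]
BINARY_OP + → 20 + 5 = 25. Stack: [25]
STORE_FAST z → z=25. Stack: []
LOAD_FAST_LOAD_FAST b,z → push 10,25. Stack: [10, 25]
BINARY_OP - → 10 - 25 = -15. Stack: [-15]
LOAD_FAST_LOAD_FAST b,z → push 10,25. Stack: [-15, 10, 25]
BINARY_OP * → 10 * 25 = 250. Stack: [-15, 250]
BINARY_OP + → -15 + 250 = 235. Stack: [235]
STORE_FAST s → s=235. Stack: []
LOAD_FAST_LOAD_FAST b,a → push 10,5. Stack: [10, 5]
COMPARE_OP bool(>) → 10 vs 5 = True. Stack: [True]
POP_JUMP_IF_FALSE → pop True; no jump. Stack: []
LOAD_FAST a → push 5. Stack: [5]
LOAD_CONST → push 11. Stack: [5, 11]
BINARY_OP * → 5 * 11 = 55. Stack: [55]
LOAD_FAST a → push 5. Stack: [55, 5]
LOAD_CONST → push 4. Stack: [55, 5, 4]
BINARY_OP % → 5 % 4 = 1. Stack: [55, 1]
BINARY_OP % → 55 % 1 = 0. Stack: [0]
STORE_FAST n → n=0. Stack: []
LOAD_FAST_LOAD_FAST n,z → push 0,25. Stack: [0, 25]
BINARY_OP + → 0 + 25 = 25. Stack: [25]
LOAD_FAST s → push 235. Stack: [25, 235]
BINARY_OP + → 25 + 235 = 260. Stack: [260]
STORE_FAST k → k=260. Stack: []
LOAD_FAST k → push 260. Stack: [260]
RETURN_VALUE → return 260.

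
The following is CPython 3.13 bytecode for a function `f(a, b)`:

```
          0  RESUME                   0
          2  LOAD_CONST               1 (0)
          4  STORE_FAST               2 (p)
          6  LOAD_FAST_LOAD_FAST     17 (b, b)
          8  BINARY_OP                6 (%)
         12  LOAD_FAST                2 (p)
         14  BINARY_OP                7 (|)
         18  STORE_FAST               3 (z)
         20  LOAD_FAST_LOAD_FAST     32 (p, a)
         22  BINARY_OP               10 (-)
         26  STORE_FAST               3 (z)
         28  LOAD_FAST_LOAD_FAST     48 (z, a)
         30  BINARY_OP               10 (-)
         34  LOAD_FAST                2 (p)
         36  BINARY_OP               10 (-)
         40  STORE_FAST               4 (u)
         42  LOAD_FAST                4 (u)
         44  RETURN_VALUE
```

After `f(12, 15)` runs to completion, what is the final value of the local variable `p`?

0

LOAD_CONST → push 0. Stack: [0]
STORE_FAST p → p=0. Stack: []
LOAD_FAST_LOAD_FAST b,b → push 15,15. Stack: [15, 15]
BINARY_OP % → 15 % 15 = 0. Stack: [0]
LOAD_FAST p → push 0. Stack: [0, 0]
BINARY_OP | → 0 | 0 = 0. Stack: [0]
STORE_FAST z → z=0. Stack: []
LOAD_FAST_LOAD_FAST p,a → push 0,12. Stack: [0, 12]
BINARY_OP - → 0 - 12 = -12. Stack: [-12]
STORE_FAST z → z=-12. Stack: []
LOAD_FAST_LOAD_FAST z,a → push -12,12. Stack: [-12, 12]
BINARY_OP - → -12 - 12 = -24. Stack: [-24]
LOAD_FAST p → push 0. Stack: [-24, 0]
BINARY_OP - → -24 - 0 = -24. Stack: [-24]
STORE_FAST u → u=-24. Stack: []
LOAD_FAST u → push -24. Stack: [-24]
RETURN_VALUE → return -24.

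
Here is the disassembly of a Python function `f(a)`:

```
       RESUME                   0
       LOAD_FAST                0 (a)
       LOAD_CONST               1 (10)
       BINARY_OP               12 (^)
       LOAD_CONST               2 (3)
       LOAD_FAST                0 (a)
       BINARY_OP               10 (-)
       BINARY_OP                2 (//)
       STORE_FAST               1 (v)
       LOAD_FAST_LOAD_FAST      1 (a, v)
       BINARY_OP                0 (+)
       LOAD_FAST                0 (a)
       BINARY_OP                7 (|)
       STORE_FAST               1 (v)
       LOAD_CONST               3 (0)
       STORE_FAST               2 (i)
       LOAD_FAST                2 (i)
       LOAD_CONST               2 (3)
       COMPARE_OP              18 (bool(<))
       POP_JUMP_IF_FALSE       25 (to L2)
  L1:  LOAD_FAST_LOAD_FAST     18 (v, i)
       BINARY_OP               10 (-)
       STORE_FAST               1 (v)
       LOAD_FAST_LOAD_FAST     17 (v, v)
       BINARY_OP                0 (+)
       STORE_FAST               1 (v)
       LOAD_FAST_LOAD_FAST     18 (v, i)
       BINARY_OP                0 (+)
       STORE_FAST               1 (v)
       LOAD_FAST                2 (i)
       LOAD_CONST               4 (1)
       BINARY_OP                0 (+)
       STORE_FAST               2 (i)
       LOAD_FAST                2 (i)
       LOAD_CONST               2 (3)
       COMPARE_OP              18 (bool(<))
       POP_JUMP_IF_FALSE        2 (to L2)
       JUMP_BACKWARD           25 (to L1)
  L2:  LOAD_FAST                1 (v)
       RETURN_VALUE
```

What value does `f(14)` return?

116

LOAD_FAST a → push 14
LOAD_CONST → push 10
BINARY_OP ^ → 14 ^ 10 = 4
LOAD_CONST → push 3
LOAD_FAST a → push 14
BINARY_OP - → 3 - 14 = -11
BINARY_OP // → 4 // -11 = -1
STORE_FAST v → v=-1
LOAD_FAST_LOAD_FAST a,v → push 14,-1
BINARY_OP + → 14 + -1 = 13
LOAD_FAST a → push 14
BINARY_OP | → 13 | 14 = 15
STORE_FAST v → v=15
LOAD_CONST → push 0
STORE_FAST i → i=0
LOAD_FAST i → push 0
LOAD_CONST → push 3
COMPARE_OP bool(<) → 0 vs 3 = True
POP_JUMP_IF_FALSE → pop True; no jump
LOAD_FAST_LOAD_FAST v,i → push 15,0
BINARY_OP - → 15 - 0 = 15
STORE_FAST v → v=15
LOAD_FAST_LOAD_FAST v,v → push 15,15
BINARY_OP + → 15 + 15 = 30
STORE_FAST v → v=30
LOAD_FAST_LOAD_FAST v,i → push 30,0
BINARY_OP + → 30 + 0 = 30
STORE_FAST v → v=30
LOAD_FAST i → push 0
LOAD_CONST → push 1
BINARY_OP + → 0 + 1 = 1
STORE_FAST i → i=1
LOAD_FAST i → push 1
LOAD_CONST → push 3
COMPARE_OP bool(<) → 1 vs 3 = True
POP_JUMP_IF_FALSE → pop True; no jump
LOAD_FAST_LOAD_FAST v,i → push 30,1
BINARY_OP - → 30 - 1 = 29
STORE_FAST v → v=29
LOAD_FAST_LOAD_FAST v,v → push 29,29
BINARY_OP + → 29 + 29 = 58
STORE_FAST v → v=58
LOAD_FAST_LOAD_FAST v,i → push 58,1
BINARY_OP + → 58 + 1 = 59
STORE_FAST v → v=59
LOAD_FAST i → push 1
LOAD_CONST → push 1
BINARY_OP + → 1 + 1 = 2
STORE_FAST i → i=2
LOAD_FAST i → push 2
LOAD_CONST → push 3
COMPARE_OP bool(<) → 2 vs 3 = True
POP_JUMP_IF_FALSE → pop True; no jump
LOAD_FAST_LOAD_FAST v,i → push 59,2
BINARY_OP - → 59 - 2 = 57
STORE_FAST v → v=57
LOAD_FAST_LOAD_FAST v,v → push 57,57
BINARY_OP + → 57 + 57 = 114
STORE_FAST v → v=114
LOAD_FAST_LOAD_FAST v,i → push 114,2
BINARY_OP + → 114 + 2 = 116
STORE_FAST v → v=116
LOAD_FAST i → push 2
LOAD_CONST → push 1
BINARY_OP + → 2 + 1 = 3
STORE_FAST i → i=3
LOAD_FAST i → push 3
LOAD_CONST → push 3
COMPARE_OP bool(<) → 3 vs 3 = False
POP_JUMP_IF_FALSE → pop False; jump
LOAD_FAST v → push 116
RETURN_VALUE → return 116.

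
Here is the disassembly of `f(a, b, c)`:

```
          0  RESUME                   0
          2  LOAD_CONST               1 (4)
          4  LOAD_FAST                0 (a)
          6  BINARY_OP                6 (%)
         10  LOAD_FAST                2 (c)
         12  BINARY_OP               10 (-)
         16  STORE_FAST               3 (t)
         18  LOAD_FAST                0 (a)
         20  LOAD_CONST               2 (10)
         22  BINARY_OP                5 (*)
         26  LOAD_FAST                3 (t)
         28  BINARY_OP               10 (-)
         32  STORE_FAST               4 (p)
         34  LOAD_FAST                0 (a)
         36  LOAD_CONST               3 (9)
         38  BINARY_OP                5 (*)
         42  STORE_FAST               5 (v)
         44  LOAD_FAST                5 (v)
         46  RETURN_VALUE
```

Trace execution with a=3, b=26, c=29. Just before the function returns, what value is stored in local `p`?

58

LOAD_CONST → push 4. Stack: [4]
LOAD_FAST a → push 3. Stack: [4, 3]
BINARY_OP % → 4 % 3 = 1. Stack: [1]
LOAD_FAST c → push 29. Stack: [1, 29]
BINARY_OP - → 1 - 29 = -28. Stack: [-28]
STORE_FAST t → t=-28. Stack: []
LOAD_FAST a → push 3. Stack: [3]
LOAD_CONST → push 10. Stack: [3, 10]
BINARY_OP * → 3 * 10 = 30. Stack: [30]
LOAD_FAST t → push -28. Stack: [30, -28]
BINARY_OP - → 30 - -28 = 58. Stack: [58]
STORE_FAST p → p=58. Stack: []
LOAD_FAST a → push 3. Stack: [3]
LOAD_CONST → push 9. Stack: [3, 9]
BINARY_OP * → 3 * 9 = 27. Stack: [27]
STORE_FAST v → v=27. Stack: []
LOAD_FAST v → push 27. Stack: [27]
RETURN_VALUE → return 27.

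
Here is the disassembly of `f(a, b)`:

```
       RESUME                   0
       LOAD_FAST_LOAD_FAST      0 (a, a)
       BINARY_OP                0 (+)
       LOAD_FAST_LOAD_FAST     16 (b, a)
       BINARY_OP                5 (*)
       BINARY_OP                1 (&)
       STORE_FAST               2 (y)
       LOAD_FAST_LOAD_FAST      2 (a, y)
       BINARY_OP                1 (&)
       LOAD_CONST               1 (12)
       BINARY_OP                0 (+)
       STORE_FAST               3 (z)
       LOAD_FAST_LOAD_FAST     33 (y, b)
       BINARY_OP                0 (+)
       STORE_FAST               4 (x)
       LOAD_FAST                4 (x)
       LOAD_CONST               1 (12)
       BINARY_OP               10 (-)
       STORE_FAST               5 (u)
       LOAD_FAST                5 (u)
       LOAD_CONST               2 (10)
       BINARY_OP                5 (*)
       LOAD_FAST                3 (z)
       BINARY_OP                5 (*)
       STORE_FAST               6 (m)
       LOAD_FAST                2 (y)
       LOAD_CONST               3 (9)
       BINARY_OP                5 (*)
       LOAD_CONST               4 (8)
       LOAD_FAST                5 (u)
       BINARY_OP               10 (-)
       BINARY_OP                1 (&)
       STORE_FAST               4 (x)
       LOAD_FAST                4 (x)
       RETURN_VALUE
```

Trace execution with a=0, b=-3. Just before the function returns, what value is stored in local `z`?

LOAD_FAST_LOAD_FAST a,a → push 0,0. Stack: [0, 0]
BINARY_OP + → 0 + 0 = 0. Stack: [0]
LOAD_FAST_LOAD_FAST b,a → push -3,0. Stack: [0, -3, 0]
BINARY_OP * → -3 * 0 = 0. Stack: [0, 0]
BINARY_OP & → 0 & 0 = 0. Stack: [0]
STORE_FAST y → y=0. Stack: []
LOAD_FAST_LOAD_FAST a,y → push 0,0. Stack: [0, 0]
BINARY_OP & → 0 & 0 = 0. Stack: [0]
LOAD_CONST → push 12. Stack: [0, 12]
BINARY_OP + → 0 + 12 = 12. Stack: [12]
STORE_FAST z → z=12. Stack: []
LOAD_FAST_LOAD_FAST y,b → push 0,-3. Stack: [0, -3]
BINARY_OP + → 0 + -3 = -3. Stack: [-3]
STORE_FAST x → x=-3. Stack: []
LOAD_FAST x → push -3. Stack: [-3]
LOAD_CONST → push 12. Stack: [-3, 12]
BINARY_OP - → -3 - 12 = -15. Stack: [-15]
STORE_FAST u → u=-15. Stack: []
LOAD_FAST u → push -15. Stack: [-15]
LOAD_CONST → push 10. Stack: [-15, 10]
BINARY_OP * → -15 * 10 = -150. Stack: [-150]
LOAD_FAST z → push 12. Stack: [-150, 12]
BINARY_OP * → -150 * 12 = -1800. Stack: [-1800]
STORE_FAST m → m=-1800. Stack: []
LOAD_FAST y → push 0. Stack: [0]
LOAD_CONST → push 9. Stack: [0, 9]
BINARY_OP * → 0 * 9 = 0. Stack: [0]
LOAD_CONST → push 8. Stack: [0, 8]
LOAD_FAST u → push -15. Stack: [0, 8, -15]
BINARY_OP - → 8 - -15 = 23. Stack: [0, 23]
BINARY_OP & → 0 & 23 = 0. Stack: [0]
STORE_FAST x → x=0. Stack: []
LOAD_FAST x → push 0. Stack: [0]
RETURN_VALUE → return 0.

12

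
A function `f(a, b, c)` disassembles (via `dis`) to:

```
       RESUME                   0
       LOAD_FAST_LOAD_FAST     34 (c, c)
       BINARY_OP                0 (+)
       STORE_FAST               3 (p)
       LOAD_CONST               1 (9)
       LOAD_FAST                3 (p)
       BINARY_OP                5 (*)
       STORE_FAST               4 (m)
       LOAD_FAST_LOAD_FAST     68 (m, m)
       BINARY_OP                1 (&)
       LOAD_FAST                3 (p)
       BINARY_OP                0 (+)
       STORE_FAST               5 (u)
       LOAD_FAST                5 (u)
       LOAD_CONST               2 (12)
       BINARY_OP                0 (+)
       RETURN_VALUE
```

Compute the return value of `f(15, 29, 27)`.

LOAD_FAST_LOAD_FAST c,c → push 27,27. Stack: [27, 27]
BINARY_OP + → 27 + 27 = 54. Stack: [54]
STORE_FAST p → p=54. Stack: []
LOAD_CONST → push 9. Stack: [9]
LOAD_FAST p → push 54. Stack: [9, 54]
BINARY_OP * → 9 * 54 = 486. Stack: [486]
STORE_FAST m → m=486. Stack: []
LOAD_FAST_LOAD_FAST m,m → push 486,486. Stack: [486, 486]
BINARY_OP & → 486 & 486 = 486. Stack: [486]
LOAD_FAST p → push 54. Stack: [486, 54]
BINARY_OP + → 486 + 54 = 540. Stack: [540]
STORE_FAST u → u=540. Stack: []
LOAD_FAST u → push 540. Stack: [540]
LOAD_CONST → push 12. Stack: [540, 12]
BINARY_OP + → 540 + 12 = 552. Stack: [552]
RETURN_VALUE → return 552.

552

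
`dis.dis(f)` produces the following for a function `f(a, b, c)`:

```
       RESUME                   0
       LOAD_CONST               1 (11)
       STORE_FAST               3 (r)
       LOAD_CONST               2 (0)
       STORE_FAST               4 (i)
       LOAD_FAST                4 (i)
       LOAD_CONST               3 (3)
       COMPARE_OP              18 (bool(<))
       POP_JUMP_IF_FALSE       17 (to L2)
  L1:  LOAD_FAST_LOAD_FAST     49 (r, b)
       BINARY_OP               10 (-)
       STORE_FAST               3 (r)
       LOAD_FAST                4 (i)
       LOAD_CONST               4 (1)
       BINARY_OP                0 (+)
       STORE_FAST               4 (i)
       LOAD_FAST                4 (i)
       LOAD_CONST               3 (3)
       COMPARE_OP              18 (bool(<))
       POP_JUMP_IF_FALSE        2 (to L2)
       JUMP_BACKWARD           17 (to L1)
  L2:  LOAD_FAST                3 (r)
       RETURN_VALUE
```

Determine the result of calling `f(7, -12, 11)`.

LOAD_CONST → push 11. Stack: [11]
STORE_FAST r → r=11. Stack: []
LOAD_CONST → push 0. Stack: [0]
STORE_FAST i → i=0. Stack: []
LOAD_FAST i → push 0. Stack: [0]
LOAD_CONST → push 3. Stack: [0, 3]
COMPARE_OP bool(<) → 0 vs 3 = True. Stack: [True]
POP_JUMP_IF_FALSE → pop True; no jump. Stack: []
LOAD_FAST_LOAD_FAST r,b → push 11,-12. Stack: [11, -12]
BINARY_OP - → 11 - -12 = 23. Stack: [23]
STORE_FAST r → r=23. Stack: []
LOAD_FAST i → push 0. Stack: [0]
LOAD_CONST → push 1. Stack: [0, 1]
BINARY_OP + → 0 + 1 = 1. Stack: [1]
STORE_FAST i → i=1. Stack: []
LOAD_FAST i → push 1. Stack: [1]
LOAD_CONST → push 3. Stack: [1, 3]
COMPARE_OP bool(<) → 1 vs 3 = True. Stack: [True]
POP_JUMP_IF_FALSE → pop True; no jump. Stack: []
LOAD_FAST_LOAD_FAST r,b → push 23,-12. Stack: [23, -12]
BINARY_OP - → 23 - -12 = 35. Stack: [35]
STORE_FAST r → r=35. Stack: []
LOAD_FAST i → push 1. Stack: [1]
LOAD_CONST → push 1. Stack: [1, 1]
BINARY_OP + → 1 + 1 = 2. Stack: [2]
STORE_FAST i → i=2. Stack: []
LOAD_FAST i → push 2. Stack: [2]
LOAD_CONST → push 3. Stack: [2, 3]
COMPARE_OP bool(<) → 2 vs 3 = True. Stack: [True]
POP_JUMP_IF_FALSE → pop True; no jump. Stack: []
LOAD_FAST_LOAD_FAST r,b → push 35,-12. Stack: [35, -12]
BINARY_OP - → 35 - -12 = 47. Stack: [47]
STORE_FAST r → r=47. Stack: []
LOAD_FAST i → push 2. Stack: [2]
LOAD_CONST → push 1. Stack: [2, 1]
BINARY_OP + → 2 + 1 = 3. Stack: [3]
STORE_FAST i → i=3. Stack: []
LOAD_FAST i → push 3. Stack: [3]
LOAD_CONST → push 3. Stack: [3, 3]
COMPARE_OP bool(<) → 3 vs 3 = False. Stack: [False]
POP_JUMP_IF_FALSE → pop False; jump. Stack: []
LOAD_FAST r → push 47. Stack: [47]
RETURN_VALUE → return 47.

47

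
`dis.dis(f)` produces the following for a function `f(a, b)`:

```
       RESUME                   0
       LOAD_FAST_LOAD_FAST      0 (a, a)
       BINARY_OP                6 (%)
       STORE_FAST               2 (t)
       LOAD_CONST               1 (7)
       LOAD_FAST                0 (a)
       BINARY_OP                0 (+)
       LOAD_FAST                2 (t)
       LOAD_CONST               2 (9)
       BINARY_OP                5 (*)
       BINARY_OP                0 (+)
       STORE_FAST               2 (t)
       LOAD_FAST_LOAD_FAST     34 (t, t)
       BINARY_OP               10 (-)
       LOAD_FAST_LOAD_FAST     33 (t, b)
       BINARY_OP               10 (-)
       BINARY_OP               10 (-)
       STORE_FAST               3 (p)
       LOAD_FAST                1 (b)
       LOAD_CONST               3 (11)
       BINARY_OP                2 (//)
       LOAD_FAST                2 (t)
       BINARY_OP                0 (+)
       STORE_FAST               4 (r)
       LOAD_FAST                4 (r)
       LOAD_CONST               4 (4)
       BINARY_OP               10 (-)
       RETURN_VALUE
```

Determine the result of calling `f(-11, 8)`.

LOAD_FAST_LOAD_FAST a,a → push -11,-11. Stack: [-11, -11]
BINARY_OP % → -11 % -11 = 0. Stack: [0]
STORE_FAST t → t=0. Stack: []
LOAD_CONST → push 7. Stack: [7]
LOAD_FAST a → push -11. Stack: [7, -11]
BINARY_OP + → 7 + -11 = -4. Stack: [-4]
LOAD_FAST t → push 0. Stack: [-4, 0]
LOAD_CONST → push 9. Stack: [-4, 0, 9]
BINARY_OP * → 0 * 9 = 0. Stack: [-4, 0]
BINARY_OP + → -4 + 0 = -4. Stack: [-4]
STORE_FAST t → t=-4. Stack: []
LOAD_FAST_LOAD_FAST t,t → push -4,-4. Stack: [-4, -4]
BINARY_OP - → -4 - -4 = 0. Stack: [0]
LOAD_FAST_LOAD_FAST t,b → push -4,8. Stack: [0, -4, 8]
BINARY_OP - → -4 - 8 = -12. Stack: [0, -12]
BINARY_OP - → 0 - -12 = 12. Stack: [12]
STORE_FAST p → p=12. Stack: []
LOAD_FAST b → push 8. Stack: [8]
LOAD_CONST → push 11. Stack: [8, 11]
BINARY_OP // → 8 // 11 = 0. Stack: [0]
LOAD_FAST t → push -4. Stack: [0, -4]
BINARY_OP + → 0 + -4 = -4. Stack: [-4]
STORE_FAST r → r=-4. Stack: []
LOAD_FAST r → push -4. Stack: [-4]
LOAD_CONST → push 4. Stack: [-4, 4]
BINARY_OP - → -4 - 4 = -8. Stack: [-8]
RETURN_VALUE → return -8.

-8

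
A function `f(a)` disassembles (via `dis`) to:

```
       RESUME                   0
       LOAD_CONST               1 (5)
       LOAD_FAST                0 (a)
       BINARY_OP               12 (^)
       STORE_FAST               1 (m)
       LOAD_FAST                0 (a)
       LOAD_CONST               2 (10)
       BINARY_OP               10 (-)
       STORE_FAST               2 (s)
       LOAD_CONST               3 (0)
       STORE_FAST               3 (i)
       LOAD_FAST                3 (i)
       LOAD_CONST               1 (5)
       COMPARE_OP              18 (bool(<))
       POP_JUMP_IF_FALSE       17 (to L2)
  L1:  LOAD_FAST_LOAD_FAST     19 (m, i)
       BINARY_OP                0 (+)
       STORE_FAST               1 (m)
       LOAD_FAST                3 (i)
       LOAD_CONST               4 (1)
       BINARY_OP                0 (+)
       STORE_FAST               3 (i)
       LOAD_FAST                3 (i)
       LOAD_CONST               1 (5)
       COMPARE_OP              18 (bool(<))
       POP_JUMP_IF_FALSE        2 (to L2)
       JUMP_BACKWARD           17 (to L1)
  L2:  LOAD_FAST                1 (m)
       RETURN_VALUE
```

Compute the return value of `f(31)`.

36

LOAD_CONST → push 5
LOAD_FAST a → push 31
BINARY_OP ^ → 5 ^ 31 = 26
STORE_FAST m → m=26
LOAD_FAST a → push 31
LOAD_CONST → push 10
BINARY_OP - → 31 - 10 = 21
STORE_FAST s → s=21
LOAD_CONST → push 0
STORE_FAST i → i=0
LOAD_FAST i → push 0
LOAD_CONST → push 5
COMPARE_OP bool(<) → 0 vs 5 = True
POP_JUMP_IF_FALSE → pop True; no jump
LOAD_FAST_LOAD_FAST m,i → push 26,0
BINARY_OP + → 26 + 0 = 26
STORE_FAST m → m=26
LOAD_FAST i → push 0
LOAD_CONST → push 1
BINARY_OP + → 0 + 1 = 1
STORE_FAST i → i=1
LOAD_FAST i → push 1
LOAD_CONST → push 5
COMPARE_OP bool(<) → 1 vs 5 = True
POP_JUMP_IF_FALSE → pop True; no jump
LOAD_FAST_LOAD_FAST m,i → push 26,1
BINARY_OP + → 26 + 1 = 27
STORE_FAST m → m=27
LOAD_FAST i → push 1
LOAD_CONST → push 1
BINARY_OP + → 1 + 1 = 2
STORE_FAST i → i=2
LOAD_FAST i → push 2
LOAD_CONST → push 5
COMPARE_OP bool(<) → 2 vs 5 = True
POP_JUMP_IF_FALSE → pop True; no jump
LOAD_FAST_LOAD_FAST m,i → push 27,2
BINARY_OP + → 27 + 2 = 29
STORE_FAST m → m=29
LOAD_FAST i → push 2
LOAD_CONST → push 1
BINARY_OP + → 2 + 1 = 3
STORE_FAST i → i=3
LOAD_FAST i → push 3
LOAD_CONST → push 5
COMPARE_OP bool(<) → 3 vs 5 = True
POP_JUMP_IF_FALSE → pop True; no jump
LOAD_FAST_LOAD_FAST m,i → push 29,3
BINARY_OP + → 29 + 3 = 32
STORE_FAST m → m=32
LOAD_FAST i → push 3
LOAD_CONST → push 1
BINARY_OP + → 3 + 1 = 4
STORE_FAST i → i=4
LOAD_FAST i → push 4
LOAD_CONST → push 5
COMPARE_OP bool(<) → 4 vs 5 = True
POP_JUMP_IF_FALSE → pop True; no jump
LOAD_FAST_LOAD_FAST m,i → push 32,4
BINARY_OP + → 32 + 4 = 36
STORE_FAST m → m=36
LOAD_FAST i → push 4
LOAD_CONST → push 1
BINARY_OP + → 4 + 1 = 5
STORE_FAST i → i=5
LOAD_FAST i → push 5
LOAD_CONST → push 5
COMPARE_OP bool(<) → 5 vs 5 = False
POP_JUMP_IF_FALSE → pop False; jump
LOAD_FAST m → push 36
RETURN_VALUE → return 36.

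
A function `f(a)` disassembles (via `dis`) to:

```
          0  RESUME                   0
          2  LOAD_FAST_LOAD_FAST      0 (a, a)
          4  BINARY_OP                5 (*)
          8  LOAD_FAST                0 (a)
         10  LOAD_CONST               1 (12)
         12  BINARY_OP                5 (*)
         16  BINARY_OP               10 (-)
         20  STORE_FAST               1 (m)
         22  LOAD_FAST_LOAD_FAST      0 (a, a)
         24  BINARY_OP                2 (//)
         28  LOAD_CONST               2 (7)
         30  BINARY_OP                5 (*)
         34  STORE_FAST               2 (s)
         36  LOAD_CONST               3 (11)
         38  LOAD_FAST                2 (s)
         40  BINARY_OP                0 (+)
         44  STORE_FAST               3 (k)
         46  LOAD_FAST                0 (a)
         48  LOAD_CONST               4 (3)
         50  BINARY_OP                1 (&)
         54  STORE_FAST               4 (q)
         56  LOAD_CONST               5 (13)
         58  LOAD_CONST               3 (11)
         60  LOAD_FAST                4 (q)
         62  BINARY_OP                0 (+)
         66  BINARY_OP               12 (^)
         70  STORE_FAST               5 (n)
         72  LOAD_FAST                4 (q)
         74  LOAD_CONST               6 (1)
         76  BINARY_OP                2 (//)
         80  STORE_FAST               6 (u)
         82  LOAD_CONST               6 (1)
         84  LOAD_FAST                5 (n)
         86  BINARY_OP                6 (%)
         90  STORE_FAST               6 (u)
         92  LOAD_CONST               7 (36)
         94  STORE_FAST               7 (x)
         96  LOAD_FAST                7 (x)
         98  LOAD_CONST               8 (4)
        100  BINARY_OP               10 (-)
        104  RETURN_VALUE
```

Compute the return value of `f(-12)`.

LOAD_FAST_LOAD_FAST a,a → push -12,-12. Stack: [-12, -12]
BINARY_OP * → -12 * -12 = 144. Stack: [144]
LOAD_FAST a → push -12. Stack: [144, -12]
LOAD_CONST → push 12. Stack: [144, -12, 12]
BINARY_OP * → -12 * 12 = -144. Stack: [144, -144]
BINARY_OP - → 144 - -144 = 288. Stack: [288]
STORE_FAST m → m=288. Stack: []
LOAD_FAST_LOAD_FAST a,a → push -12,-12. Stack: [-12, -12]
BINARY_OP // → -12 // -12 = 1. Stack: [1]
LOAD_CONST → push 7. Stack: [1, 7]
BINARY_OP * → 1 * 7 = 7. Stack: [7]
STORE_FAST s → s=7. Stack: []
LOAD_CONST → push 11. Stack: [11]
LOAD_FAST s → push 7. Stack: [11, 7]
BINARY_OP + → 11 + 7 = 18. Stack: [18]
STORE_FAST k → k=18. Stack: []
LOAD_FAST a → push -12. Stack: [-12]
LOAD_CONST → push 3. Stack: [-12, 3]
BINARY_OP & → -12 & 3 = 0. Stack: [0]
STORE_FAST q → q=0. Stack: []
LOAD_CONST → push 13. Stack: [13]
LOAD_CONST → push 11. Stack: [13, 11]
LOAD_FAST q → push 0. Stack: [13, 11, 0]
BINARY_OP + → 11 + 0 = 11. Stack: [13, 11]
BINARY_OP ^ → 13 ^ 11 = 6. Stack: [6]
STORE_FAST n → n=6. Stack: []
LOAD_FAST q → push 0. Stack: [0]
LOAD_CONST → push 1. Stack: [0, 1]
BINARY_OP // → 0 // 1 = 0. Stack: [0]
STORE_FAST u → u=0. Stack: []
LOAD_CONST → push 1. Stack: [1]
LOAD_FAST n → push 6. Stack: [1, 6]
BINARY_OP % → 1 % 6 = 1. Stack: [1]
STORE_FAST u → u=1. Stack: []
LOAD_CONST → push 36. Stack: [36]
STORE_FAST x → x=36. Stack: []
LOAD_FAST x → push 36. Stack: [36]
LOAD_CONST → push 4. Stack: [36, 4]
BINARY_OP - → 36 - 4 = 32. Stack: [32]
RETURN_VALUE → return 32.

32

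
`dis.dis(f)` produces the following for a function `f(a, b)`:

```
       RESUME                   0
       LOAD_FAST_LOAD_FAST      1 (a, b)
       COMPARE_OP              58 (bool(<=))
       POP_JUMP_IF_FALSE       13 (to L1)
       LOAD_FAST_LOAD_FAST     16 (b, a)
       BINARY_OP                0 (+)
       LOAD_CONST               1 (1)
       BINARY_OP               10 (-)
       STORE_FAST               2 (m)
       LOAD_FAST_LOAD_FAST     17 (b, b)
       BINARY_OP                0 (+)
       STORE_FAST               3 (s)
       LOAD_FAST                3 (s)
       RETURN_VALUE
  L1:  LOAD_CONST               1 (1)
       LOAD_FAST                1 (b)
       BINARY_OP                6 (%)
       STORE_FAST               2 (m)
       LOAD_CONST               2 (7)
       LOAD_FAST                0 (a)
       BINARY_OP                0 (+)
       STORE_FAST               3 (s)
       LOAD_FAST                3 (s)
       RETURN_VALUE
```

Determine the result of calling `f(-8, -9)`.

-1

LOAD_FAST_LOAD_FAST a,b → push -8,-9. Stack: [-8, -9]
COMPARE_OP bool(<=) → -8 vs -9 = False. Stack: [False]
POP_JUMP_IF_FALSE → pop False; jump. Stack: []
LOAD_CONST → push 1. Stack: [1]
LOAD_FAST b → push -9. Stack: [1, -9]
BINARY_OP % → 1 % -9 = -8. Stack: [-8]
STORE_FAST m → m=-8. Stack: []
LOAD_CONST → push 7. Stack: [7]
LOAD_FAST a → push -8. Stack: [7, -8]
BINARY_OP + → 7 + -8 = -1. Stack: [-1]
STORE_FAST s → s=-1. Stack: []
LOAD_FAST s → push -1. Stack: [-1]
RETURN_VALUE → return -1.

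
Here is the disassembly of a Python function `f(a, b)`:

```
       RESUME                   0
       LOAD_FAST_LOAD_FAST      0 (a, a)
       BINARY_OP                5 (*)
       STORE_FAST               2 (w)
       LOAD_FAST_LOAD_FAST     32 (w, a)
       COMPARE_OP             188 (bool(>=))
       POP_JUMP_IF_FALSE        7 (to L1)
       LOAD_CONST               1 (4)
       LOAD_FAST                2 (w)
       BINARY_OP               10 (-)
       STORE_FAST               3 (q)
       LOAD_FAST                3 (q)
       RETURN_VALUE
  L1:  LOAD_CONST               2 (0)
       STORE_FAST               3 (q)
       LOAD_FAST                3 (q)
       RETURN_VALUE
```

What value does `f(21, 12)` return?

LOAD_FAST_LOAD_FAST a,a → push 21,21. Stack: [21, 21]
BINARY_OP * → 21 * 21 = 441. Stack: [441]
STORE_FAST w → w=441. Stack: []
LOAD_FAST_LOAD_FAST w,a → push 441,21. Stack: [441, 21]
COMPARE_OP bool(>=) → 441 vs 21 = True. Stack: [True]
POP_JUMP_IF_FALSE → pop True; no jump. Stack: []
LOAD_CONST → push 4. Stack: [4]
LOAD_FAST w → push 441. Stack: [4, 441]
BINARY_OP - → 4 - 441 = -437. Stack: [-437]
STORE_FAST q → q=-437. Stack: []
LOAD_FAST q → push -437. Stack: [-437]
RETURN_VALUE → return -437.

-437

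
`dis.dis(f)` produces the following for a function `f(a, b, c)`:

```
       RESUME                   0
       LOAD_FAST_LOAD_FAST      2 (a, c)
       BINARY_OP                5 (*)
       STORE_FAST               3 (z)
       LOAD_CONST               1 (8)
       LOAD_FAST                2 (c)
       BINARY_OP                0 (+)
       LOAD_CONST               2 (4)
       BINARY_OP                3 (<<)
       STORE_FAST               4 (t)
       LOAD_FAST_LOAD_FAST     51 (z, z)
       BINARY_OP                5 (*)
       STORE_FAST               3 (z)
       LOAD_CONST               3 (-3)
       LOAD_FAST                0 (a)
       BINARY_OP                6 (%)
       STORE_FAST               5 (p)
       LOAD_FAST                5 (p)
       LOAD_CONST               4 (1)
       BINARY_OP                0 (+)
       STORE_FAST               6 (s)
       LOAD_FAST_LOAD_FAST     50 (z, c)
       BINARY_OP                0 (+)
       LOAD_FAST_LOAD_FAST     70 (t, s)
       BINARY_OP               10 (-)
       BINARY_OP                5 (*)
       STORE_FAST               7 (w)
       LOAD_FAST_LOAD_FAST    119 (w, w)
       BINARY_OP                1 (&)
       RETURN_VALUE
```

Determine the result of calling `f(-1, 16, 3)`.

2100

LOAD_FAST_LOAD_FAST a,c → push -1,3. Stack: [-1, 3]
BINARY_OP * → -1 * 3 = -3. Stack: [-3]
STORE_FAST z → z=-3. Stack: []
LOAD_CONST → push 8. Stack: [8]
LOAD_FAST c → push 3. Stack: [8, 3]
BINARY_OP + → 8 + 3 = 11. Stack: [11]
LOAD_CONST → push 4. Stack: [11, 4]
BINARY_OP << → 11 << 4 = 176. Stack: [176]
STORE_FAST t → t=176. Stack: []
LOAD_FAST_LOAD_FAST z,z → push -3,-3. Stack: [-3, -3]
BINARY_OP * → -3 * -3 = 9. Stack: [9]
STORE_FAST z → z=9. Stack: []
LOAD_CONST → push -3. Stack: [-3]
LOAD_FAST a → push -1. Stack: [-3, -1]
BINARY_OP % → -3 % -1 = 0. Stack: [0]
STORE_FAST p → p=0. Stack: []
LOAD_FAST p → push 0. Stack: [0]
LOAD_CONST → push 1. Stack: [0, 1]
BINARY_OP + → 0 + 1 = 1. Stack: [1]
STORE_FAST s → s=1. Stack: []
LOAD_FAST_LOAD_FAST z,c → push 9,3. Stack: [9, 3]
BINARY_OP + → 9 + 3 = 12. Stack: [12]
LOAD_FAST_LOAD_FAST t,s → push 176,1. Stack: [12, 176, 1]
BINARY_OP - → 176 - 1 = 175. Stack: [12, 175]
BINARY_OP * → 12 * 175 = 2100. Stack: [2100]
STORE_FAST w → w=2100. Stack: []
LOAD_FAST_LOAD_FAST w,w → push 2100,2100. Stack: [2100, 2100]
BINARY_OP & → 2100 & 2100 = 2100. Stack: [2100]
RETURN_VALUE → return 2100.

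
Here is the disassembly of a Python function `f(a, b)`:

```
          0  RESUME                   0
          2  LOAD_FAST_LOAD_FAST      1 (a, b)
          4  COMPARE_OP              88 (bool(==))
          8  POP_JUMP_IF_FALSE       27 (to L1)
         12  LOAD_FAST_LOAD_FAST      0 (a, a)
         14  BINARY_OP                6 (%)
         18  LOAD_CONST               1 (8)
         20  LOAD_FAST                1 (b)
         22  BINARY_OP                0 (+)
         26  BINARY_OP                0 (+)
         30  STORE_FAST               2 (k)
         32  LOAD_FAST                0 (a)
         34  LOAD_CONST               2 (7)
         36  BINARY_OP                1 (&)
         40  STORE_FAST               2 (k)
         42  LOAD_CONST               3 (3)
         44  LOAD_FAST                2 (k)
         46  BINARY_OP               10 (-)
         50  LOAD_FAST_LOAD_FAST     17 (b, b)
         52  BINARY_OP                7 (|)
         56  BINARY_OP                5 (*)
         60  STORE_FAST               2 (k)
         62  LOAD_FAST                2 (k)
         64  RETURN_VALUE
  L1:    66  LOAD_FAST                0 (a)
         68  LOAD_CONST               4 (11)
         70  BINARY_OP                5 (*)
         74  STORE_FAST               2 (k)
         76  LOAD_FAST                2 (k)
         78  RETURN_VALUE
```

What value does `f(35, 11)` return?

385

LOAD_FAST_LOAD_FAST a,b → push 35,11. Stack: [35, 11]
COMPARE_OP bool(==) → 35 vs 11 = False. Stack: [False]
POP_JUMP_IF_FALSE → pop False; jump. Stack: []
LOAD_FAST a → push 35. Stack: [35]
LOAD_CONST → push 11. Stack: [35, 11]
BINARY_OP * → 35 * 11 = 385. Stack: [385]
STORE_FAST k → k=385. Stack: []
LOAD_FAST k → push 385. Stack: [385]
RETURN_VALUE → return 385.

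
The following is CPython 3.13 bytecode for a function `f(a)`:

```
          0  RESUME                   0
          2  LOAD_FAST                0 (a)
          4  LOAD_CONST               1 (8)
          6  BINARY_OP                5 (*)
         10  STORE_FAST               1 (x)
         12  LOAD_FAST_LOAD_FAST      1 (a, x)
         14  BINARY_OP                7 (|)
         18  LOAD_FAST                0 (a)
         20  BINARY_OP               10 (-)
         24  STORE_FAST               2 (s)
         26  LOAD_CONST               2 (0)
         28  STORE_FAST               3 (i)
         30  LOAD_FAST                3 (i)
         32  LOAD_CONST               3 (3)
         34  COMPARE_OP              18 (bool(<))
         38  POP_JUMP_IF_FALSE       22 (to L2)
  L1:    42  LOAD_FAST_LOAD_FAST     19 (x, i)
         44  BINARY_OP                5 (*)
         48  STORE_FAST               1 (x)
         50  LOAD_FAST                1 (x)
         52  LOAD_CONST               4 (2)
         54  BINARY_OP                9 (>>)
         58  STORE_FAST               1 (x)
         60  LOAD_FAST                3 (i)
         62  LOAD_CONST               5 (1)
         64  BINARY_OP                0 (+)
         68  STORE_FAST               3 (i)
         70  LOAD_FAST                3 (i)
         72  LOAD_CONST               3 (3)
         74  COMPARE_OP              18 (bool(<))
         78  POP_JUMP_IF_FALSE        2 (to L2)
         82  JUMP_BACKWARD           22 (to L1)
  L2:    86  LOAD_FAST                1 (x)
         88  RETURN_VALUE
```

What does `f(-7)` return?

LOAD_FAST a → push -7. Stack: [-7]
LOAD_CONST → push 8. Stack: [-7, 8]
BINARY_OP * → -7 * 8 = -56. Stack: [-56]
STORE_FAST x → x=-56. Stack: []
LOAD_FAST_LOAD_FAST a,x → push -7,-56. Stack: [-7, -56]
BINARY_OP | → -7 | -56 = -7. Stack: [-7]
LOAD_FAST a → push -7. Stack: [-7, -7]
BINARY_OP - → -7 - -7 = 0. Stack: [0]
STORE_FAST s → s=0. Stack: []
LOAD_CONST → push 0. Stack: [0]
STORE_FAST i → i=0. Stack: []
LOAD_FAST i → push 0. Stack: [0]
LOAD_CONST → push 3. Stack: [0, 3]
COMPARE_OP bool(<) → 0 vs 3 = True. Stack: [True]
POP_JUMP_IF_FALSE → pop True; no jump. Stack: []
LOAD_FAST_LOAD_FAST x,i → push -56,0. Stack: [-56, 0]
BINARY_OP * → -56 * 0 = 0. Stack: [0]
STORE_FAST x → x=0. Stack: []
LOAD_FAST x → push 0. Stack: [0]
LOAD_CONST → push 2. Stack: [0, 2]
BINARY_OP >> → 0 >> 2 = 0. Stack: [0]
STORE_FAST x → x=0. Stack: []
LOAD_FAST i → push 0. Stack: [0]
LOAD_CONST → push 1. Stack: [0, 1]
BINARY_OP + → 0 + 1 = 1. Stack: [1]
STORE_FAST i → i=1. Stack: []
LOAD_FAST i → push 1. Stack: [1]
LOAD_CONST → push 3. Stack: [1, 3]
COMPARE_OP bool(<) → 1 vs 3 = True. Stack: [True]
POP_JUMP_IF_FALSE → pop True; no jump. Stack: []
LOAD_FAST_LOAD_FAST x,i → push 0,1. Stack: [0, 1]
BINARY_OP * → 0 * 1 = 0. Stack: [0]
STORE_FAST x → x=0. Stack: []
LOAD_FAST x → push 0. Stack: [0]
LOAD_CONST → push 2. Stack: [0, 2]
BINARY_OP >> → 0 >> 2 = 0. Stack: [0]
STORE_FAST x → x=0. Stack: []
LOAD_FAST i → push 1. Stack: [1]
LOAD_CONST → push 1. Stack: [1, 1]
BINARY_OP + → 1 + 1 = 2. Stack: [2]
STORE_FAST i → i=2. Stack: []
LOAD_FAST i → push 2. Stack: [2]
LOAD_CONST → push 3. Stack: [2, 3]
COMPARE_OP bool(<) → 2 vs 3 = True. Stack: [True]
POP_JUMP_IF_FALSE → pop True; no jump. Stack: []
LOAD_FAST_LOAD_FAST x,i → push 0,2. Stack: [0, 2]
BINARY_OP * → 0 * 2 = 0. Stack: [0]
STORE_FAST x → x=0. Stack: []
LOAD_FAST x → push 0. Stack: [0]
LOAD_CONST → push 2. Stack: [0, 2]
BINARY_OP >> → 0 >> 2 = 0. Stack: [0]
STORE_FAST x → x=0. Stack: []
LOAD_FAST i → push 2. Stack: [2]
LOAD_CONST → push 1. Stack: [2, 1]
BINARY_OP + → 2 + 1 = 3. Stack: [3]
STORE_FAST i → i=3. Stack: []
LOAD_FAST i → push 3. Stack: [3]
LOAD_CONST → push 3. Stack: [3, 3]
COMPARE_OP bool(<) → 3 vs 3 = False. Stack: [False]
POP_JUMP_IF_FALSE → pop False; jump. Stack: []
LOAD_FAST x → push 0. Stack: [0]
RETURN_VALUE → return 0.

0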